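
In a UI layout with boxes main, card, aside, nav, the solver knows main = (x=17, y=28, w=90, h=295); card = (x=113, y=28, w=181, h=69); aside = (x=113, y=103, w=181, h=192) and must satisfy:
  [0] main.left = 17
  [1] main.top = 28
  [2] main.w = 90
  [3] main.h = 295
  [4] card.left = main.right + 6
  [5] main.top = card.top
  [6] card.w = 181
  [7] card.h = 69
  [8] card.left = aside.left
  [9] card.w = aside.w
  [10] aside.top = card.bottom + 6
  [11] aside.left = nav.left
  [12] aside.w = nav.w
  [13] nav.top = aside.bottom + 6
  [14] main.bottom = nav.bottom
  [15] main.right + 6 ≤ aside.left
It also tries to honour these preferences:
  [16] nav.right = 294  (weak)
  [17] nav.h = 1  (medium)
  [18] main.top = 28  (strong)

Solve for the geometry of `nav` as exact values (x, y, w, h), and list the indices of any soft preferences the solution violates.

1. nav.x = 113  [aside.left = nav.left]
2. nav.w = 181  [aside.w = nav.w]
3. nav.y = 301  [nav.top = aside.bottom + 6]
4. nav.h = 22  [main.bottom = nav.bottom]

nav = (x=113, y=301, w=181, h=22)
violated soft preferences: 17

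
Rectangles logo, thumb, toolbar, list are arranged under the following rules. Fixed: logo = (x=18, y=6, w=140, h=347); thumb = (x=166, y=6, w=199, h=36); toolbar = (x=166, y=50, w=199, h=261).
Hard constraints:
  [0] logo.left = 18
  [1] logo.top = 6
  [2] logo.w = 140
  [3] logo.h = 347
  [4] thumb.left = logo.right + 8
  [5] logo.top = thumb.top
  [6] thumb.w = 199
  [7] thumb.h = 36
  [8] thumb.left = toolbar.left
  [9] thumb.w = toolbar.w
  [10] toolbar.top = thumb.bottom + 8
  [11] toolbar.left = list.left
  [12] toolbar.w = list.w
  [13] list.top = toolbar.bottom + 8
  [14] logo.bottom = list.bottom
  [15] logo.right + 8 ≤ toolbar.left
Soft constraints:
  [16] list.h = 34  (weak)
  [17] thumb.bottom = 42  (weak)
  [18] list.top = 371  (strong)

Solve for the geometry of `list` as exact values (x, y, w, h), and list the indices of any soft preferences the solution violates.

1. list.x = 166  [toolbar.left = list.left]
2. list.w = 199  [toolbar.w = list.w]
3. list.y = 319  [list.top = toolbar.bottom + 8]
4. list.h = 34  [logo.bottom = list.bottom]

list = (x=166, y=319, w=199, h=34)
violated soft preferences: 18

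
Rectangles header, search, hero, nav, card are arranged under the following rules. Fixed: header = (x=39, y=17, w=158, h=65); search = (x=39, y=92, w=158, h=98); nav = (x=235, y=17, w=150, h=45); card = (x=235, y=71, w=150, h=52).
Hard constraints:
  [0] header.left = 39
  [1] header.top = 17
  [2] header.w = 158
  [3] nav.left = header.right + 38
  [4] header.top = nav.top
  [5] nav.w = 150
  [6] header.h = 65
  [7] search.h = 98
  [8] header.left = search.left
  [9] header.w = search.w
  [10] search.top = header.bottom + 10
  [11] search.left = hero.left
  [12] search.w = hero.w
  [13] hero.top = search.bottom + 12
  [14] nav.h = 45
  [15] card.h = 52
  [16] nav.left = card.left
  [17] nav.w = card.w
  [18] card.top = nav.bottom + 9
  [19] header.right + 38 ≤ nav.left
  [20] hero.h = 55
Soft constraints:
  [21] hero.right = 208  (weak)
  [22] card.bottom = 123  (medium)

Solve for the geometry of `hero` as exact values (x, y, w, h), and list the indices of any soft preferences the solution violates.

hero = (x=39, y=202, w=158, h=55)
violated soft preferences: 21

1. hero.x = 39  [search.left = hero.left]
2. hero.w = 158  [search.w = hero.w]
3. hero.y = 202  [hero.top = search.bottom + 12]
4. hero.h = 55  [hero.h = 55]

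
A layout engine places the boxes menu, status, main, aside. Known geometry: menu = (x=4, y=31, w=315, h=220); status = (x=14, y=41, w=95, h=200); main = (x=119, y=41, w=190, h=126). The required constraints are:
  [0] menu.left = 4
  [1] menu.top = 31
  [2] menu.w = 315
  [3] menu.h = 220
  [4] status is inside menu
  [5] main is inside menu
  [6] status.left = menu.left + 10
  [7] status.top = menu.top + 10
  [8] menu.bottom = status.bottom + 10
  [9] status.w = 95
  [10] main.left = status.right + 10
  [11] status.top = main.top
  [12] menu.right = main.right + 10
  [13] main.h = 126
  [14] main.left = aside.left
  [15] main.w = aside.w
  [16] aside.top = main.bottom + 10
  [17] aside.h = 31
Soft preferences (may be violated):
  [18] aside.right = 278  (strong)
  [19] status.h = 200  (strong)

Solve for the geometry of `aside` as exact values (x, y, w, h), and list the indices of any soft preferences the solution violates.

1. aside.x = 119  [main.left = aside.left]
2. aside.w = 190  [main.w = aside.w]
3. aside.y = 177  [aside.top = main.bottom + 10]
4. aside.h = 31  [aside.h = 31]

aside = (x=119, y=177, w=190, h=31)
violated soft preferences: 18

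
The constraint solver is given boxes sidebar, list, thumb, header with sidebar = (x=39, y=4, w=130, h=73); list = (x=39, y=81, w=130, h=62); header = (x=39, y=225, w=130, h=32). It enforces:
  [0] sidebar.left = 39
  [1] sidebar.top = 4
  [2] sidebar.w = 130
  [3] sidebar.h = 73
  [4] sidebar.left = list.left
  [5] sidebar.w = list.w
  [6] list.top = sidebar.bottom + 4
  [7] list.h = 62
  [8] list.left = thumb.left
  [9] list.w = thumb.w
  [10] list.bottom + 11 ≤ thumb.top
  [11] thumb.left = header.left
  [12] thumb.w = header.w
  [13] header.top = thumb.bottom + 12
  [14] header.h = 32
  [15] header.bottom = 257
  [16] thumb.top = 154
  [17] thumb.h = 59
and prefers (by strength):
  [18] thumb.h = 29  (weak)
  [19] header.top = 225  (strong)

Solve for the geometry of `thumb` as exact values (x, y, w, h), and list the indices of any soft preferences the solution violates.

1. thumb.x = 39  [list.left = thumb.left]
2. thumb.w = 130  [list.w = thumb.w]
3. thumb.y = 154  [thumb.top = 154]
4. thumb.h = 59  [thumb.h = 59]

thumb = (x=39, y=154, w=130, h=59)
violated soft preferences: 18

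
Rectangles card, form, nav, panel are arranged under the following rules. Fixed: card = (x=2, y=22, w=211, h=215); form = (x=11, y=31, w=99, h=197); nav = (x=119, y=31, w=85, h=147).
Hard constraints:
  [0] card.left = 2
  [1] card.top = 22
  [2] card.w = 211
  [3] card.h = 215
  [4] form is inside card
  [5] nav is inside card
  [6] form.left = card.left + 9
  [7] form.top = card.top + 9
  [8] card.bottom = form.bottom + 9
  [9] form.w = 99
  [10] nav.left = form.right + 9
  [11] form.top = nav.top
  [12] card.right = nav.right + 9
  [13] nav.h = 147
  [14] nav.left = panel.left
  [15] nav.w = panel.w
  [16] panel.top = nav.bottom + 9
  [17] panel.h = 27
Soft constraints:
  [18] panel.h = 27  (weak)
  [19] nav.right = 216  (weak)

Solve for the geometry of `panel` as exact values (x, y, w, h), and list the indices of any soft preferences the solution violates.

1. panel.x = 119  [nav.left = panel.left]
2. panel.w = 85  [nav.w = panel.w]
3. panel.y = 187  [panel.top = nav.bottom + 9]
4. panel.h = 27  [panel.h = 27]

panel = (x=119, y=187, w=85, h=27)
violated soft preferences: 19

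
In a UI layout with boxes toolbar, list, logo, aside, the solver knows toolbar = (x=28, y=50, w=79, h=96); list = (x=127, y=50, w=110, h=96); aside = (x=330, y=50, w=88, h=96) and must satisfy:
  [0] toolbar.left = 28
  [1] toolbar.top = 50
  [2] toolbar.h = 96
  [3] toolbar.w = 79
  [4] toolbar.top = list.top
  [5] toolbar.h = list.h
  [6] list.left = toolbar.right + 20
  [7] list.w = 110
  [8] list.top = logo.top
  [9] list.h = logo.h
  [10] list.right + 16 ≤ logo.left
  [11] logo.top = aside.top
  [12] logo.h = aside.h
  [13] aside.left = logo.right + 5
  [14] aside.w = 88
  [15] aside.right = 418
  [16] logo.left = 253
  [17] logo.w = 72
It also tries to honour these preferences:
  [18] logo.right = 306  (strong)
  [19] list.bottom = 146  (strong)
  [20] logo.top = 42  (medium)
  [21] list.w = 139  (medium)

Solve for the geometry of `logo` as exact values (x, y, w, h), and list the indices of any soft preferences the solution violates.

1. logo.y = 50  [list.top = logo.top]
2. logo.h = 96  [list.h = logo.h]
3. logo.x = 253  [logo.left = 253]
4. logo.w = 72  [logo.w = 72]

logo = (x=253, y=50, w=72, h=96)
violated soft preferences: 18, 20, 21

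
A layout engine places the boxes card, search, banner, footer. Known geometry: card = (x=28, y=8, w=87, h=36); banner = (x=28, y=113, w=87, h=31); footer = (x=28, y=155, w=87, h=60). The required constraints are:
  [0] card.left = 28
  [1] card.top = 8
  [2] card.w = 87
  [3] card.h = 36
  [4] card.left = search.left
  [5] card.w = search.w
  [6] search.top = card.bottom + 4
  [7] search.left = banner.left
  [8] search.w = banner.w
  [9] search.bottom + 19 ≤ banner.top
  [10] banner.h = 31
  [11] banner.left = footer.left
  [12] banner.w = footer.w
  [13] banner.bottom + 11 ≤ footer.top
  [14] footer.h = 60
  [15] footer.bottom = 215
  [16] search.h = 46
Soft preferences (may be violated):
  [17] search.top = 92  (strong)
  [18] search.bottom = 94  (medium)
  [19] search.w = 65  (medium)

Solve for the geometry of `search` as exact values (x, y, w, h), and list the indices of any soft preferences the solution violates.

search = (x=28, y=48, w=87, h=46)
violated soft preferences: 17, 19

1. search.x = 28  [card.left = search.left]
2. search.w = 87  [card.w = search.w]
3. search.y = 48  [search.top = card.bottom + 4]
4. search.h = 46  [search.h = 46]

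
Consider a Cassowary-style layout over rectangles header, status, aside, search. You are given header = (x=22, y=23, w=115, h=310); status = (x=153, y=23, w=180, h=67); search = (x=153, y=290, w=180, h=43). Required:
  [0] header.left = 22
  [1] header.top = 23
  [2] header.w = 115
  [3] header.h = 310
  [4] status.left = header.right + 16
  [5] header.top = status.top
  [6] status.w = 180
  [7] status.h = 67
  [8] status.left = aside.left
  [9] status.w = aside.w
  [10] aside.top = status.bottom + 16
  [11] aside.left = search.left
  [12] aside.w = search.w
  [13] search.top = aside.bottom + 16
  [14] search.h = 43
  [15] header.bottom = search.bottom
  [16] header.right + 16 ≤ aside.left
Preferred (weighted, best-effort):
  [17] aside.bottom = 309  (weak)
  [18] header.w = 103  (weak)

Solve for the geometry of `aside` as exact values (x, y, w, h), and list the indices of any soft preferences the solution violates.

aside = (x=153, y=106, w=180, h=168)
violated soft preferences: 17, 18

1. aside.x = 153  [status.left = aside.left]
2. aside.w = 180  [status.w = aside.w]
3. aside.y = 106  [aside.top = status.bottom + 16]
4. aside.h = 168  [search.top = aside.bottom + 16]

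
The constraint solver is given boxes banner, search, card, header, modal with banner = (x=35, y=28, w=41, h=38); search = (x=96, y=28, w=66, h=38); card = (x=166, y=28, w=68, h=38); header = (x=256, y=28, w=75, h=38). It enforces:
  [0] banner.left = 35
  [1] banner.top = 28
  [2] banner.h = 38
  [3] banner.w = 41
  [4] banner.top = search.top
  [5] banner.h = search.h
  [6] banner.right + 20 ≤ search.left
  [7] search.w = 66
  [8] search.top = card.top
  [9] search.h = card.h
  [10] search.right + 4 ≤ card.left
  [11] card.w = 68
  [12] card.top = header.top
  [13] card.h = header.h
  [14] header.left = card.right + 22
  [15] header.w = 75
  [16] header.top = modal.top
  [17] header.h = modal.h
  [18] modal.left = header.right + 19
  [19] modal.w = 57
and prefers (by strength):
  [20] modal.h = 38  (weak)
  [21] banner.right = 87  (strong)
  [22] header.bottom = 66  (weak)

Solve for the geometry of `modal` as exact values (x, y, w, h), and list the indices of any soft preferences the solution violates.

modal = (x=350, y=28, w=57, h=38)
violated soft preferences: 21

1. modal.y = 28  [header.top = modal.top]
2. modal.h = 38  [header.h = modal.h]
3. modal.x = 350  [modal.left = header.right + 19]
4. modal.w = 57  [modal.w = 57]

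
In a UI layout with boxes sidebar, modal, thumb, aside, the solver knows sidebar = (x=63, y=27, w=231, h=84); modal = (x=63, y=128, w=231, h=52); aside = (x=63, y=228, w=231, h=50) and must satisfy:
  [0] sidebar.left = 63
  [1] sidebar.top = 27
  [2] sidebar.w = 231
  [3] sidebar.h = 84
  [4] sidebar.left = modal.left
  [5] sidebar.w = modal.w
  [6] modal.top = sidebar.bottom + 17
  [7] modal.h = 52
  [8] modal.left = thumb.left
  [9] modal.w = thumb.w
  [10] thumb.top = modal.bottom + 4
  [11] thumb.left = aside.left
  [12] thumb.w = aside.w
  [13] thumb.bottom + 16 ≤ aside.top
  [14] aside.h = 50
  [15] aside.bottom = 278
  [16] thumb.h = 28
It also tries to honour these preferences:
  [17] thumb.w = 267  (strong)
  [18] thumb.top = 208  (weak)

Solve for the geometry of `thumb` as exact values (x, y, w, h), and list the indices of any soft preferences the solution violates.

thumb = (x=63, y=184, w=231, h=28)
violated soft preferences: 17, 18

1. thumb.x = 63  [modal.left = thumb.left]
2. thumb.w = 231  [modal.w = thumb.w]
3. thumb.y = 184  [thumb.top = modal.bottom + 4]
4. thumb.h = 28  [thumb.h = 28]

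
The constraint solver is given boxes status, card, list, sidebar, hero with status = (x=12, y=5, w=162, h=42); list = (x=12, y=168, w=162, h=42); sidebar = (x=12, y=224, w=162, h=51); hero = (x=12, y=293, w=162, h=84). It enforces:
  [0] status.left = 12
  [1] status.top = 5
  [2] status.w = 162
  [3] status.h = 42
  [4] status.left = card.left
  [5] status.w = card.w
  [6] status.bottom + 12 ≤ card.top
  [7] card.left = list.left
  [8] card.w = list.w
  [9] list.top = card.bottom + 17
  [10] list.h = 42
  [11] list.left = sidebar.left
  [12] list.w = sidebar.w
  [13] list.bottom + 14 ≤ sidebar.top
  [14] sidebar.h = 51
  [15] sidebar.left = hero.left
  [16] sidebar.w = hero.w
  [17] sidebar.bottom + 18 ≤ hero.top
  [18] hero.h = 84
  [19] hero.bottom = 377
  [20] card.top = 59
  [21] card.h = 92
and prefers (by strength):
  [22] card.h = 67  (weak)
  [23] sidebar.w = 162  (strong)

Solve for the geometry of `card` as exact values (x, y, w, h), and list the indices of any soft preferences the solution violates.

card = (x=12, y=59, w=162, h=92)
violated soft preferences: 22

1. card.x = 12  [status.left = card.left]
2. card.w = 162  [status.w = card.w]
3. card.y = 59  [card.top = 59]
4. card.h = 92  [card.h = 92]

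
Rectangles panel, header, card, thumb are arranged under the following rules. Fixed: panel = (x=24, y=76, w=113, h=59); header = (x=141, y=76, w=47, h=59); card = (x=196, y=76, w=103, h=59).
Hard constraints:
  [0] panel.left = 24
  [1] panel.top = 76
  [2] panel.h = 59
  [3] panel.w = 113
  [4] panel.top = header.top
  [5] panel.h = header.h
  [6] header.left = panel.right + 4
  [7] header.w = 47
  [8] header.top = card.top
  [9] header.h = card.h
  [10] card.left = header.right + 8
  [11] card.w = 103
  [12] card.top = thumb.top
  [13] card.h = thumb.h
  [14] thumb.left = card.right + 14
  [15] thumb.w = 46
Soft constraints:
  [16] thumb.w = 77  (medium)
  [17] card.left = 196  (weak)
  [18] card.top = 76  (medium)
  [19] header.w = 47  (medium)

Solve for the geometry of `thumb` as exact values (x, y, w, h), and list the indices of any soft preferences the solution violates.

thumb = (x=313, y=76, w=46, h=59)
violated soft preferences: 16

1. thumb.y = 76  [card.top = thumb.top]
2. thumb.h = 59  [card.h = thumb.h]
3. thumb.x = 313  [thumb.left = card.right + 14]
4. thumb.w = 46  [thumb.w = 46]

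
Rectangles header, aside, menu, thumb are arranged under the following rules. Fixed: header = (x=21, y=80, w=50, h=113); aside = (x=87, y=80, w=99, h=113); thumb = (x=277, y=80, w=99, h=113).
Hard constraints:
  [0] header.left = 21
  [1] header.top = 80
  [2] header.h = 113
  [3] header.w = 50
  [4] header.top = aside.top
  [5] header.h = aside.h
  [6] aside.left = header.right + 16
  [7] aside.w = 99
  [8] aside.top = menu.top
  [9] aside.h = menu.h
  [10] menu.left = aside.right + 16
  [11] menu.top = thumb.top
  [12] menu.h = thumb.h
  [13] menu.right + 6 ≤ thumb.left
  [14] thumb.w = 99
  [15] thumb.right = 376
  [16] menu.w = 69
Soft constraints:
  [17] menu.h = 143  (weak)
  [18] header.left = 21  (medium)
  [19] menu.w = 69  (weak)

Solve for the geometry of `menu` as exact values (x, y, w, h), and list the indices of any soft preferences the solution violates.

1. menu.y = 80  [aside.top = menu.top]
2. menu.h = 113  [aside.h = menu.h]
3. menu.x = 202  [menu.left = aside.right + 16]
4. menu.w = 69  [menu.w = 69]

menu = (x=202, y=80, w=69, h=113)
violated soft preferences: 17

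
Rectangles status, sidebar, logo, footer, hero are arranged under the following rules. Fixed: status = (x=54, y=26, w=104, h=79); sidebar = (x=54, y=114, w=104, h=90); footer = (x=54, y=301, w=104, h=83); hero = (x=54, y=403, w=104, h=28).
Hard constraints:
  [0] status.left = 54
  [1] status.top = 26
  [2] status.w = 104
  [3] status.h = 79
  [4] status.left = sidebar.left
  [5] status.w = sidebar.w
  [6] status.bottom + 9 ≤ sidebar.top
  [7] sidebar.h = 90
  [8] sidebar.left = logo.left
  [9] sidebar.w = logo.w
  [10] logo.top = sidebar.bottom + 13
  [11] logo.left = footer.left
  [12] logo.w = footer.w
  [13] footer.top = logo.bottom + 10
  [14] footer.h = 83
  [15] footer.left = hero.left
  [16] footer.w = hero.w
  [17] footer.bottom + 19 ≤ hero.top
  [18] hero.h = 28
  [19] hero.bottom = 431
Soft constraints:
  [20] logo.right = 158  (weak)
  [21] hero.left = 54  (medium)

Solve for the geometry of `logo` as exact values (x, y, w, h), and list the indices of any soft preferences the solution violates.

1. logo.x = 54  [sidebar.left = logo.left]
2. logo.w = 104  [sidebar.w = logo.w]
3. logo.y = 217  [logo.top = sidebar.bottom + 13]
4. logo.h = 74  [footer.top = logo.bottom + 10]

logo = (x=54, y=217, w=104, h=74)
violated soft preferences: none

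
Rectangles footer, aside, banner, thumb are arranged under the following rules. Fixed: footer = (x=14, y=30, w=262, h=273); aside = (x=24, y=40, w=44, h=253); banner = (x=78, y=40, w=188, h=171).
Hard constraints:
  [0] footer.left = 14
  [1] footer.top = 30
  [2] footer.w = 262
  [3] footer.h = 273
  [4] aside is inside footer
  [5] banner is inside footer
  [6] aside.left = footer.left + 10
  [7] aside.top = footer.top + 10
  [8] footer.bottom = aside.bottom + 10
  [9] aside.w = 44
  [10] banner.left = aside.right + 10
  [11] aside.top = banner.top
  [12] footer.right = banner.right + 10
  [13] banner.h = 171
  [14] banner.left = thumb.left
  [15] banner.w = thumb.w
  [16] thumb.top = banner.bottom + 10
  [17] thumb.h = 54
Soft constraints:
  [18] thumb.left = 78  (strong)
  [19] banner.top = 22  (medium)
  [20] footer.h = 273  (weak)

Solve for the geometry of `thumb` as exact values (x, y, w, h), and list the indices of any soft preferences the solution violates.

1. thumb.x = 78  [banner.left = thumb.left]
2. thumb.w = 188  [banner.w = thumb.w]
3. thumb.y = 221  [thumb.top = banner.bottom + 10]
4. thumb.h = 54  [thumb.h = 54]

thumb = (x=78, y=221, w=188, h=54)
violated soft preferences: 19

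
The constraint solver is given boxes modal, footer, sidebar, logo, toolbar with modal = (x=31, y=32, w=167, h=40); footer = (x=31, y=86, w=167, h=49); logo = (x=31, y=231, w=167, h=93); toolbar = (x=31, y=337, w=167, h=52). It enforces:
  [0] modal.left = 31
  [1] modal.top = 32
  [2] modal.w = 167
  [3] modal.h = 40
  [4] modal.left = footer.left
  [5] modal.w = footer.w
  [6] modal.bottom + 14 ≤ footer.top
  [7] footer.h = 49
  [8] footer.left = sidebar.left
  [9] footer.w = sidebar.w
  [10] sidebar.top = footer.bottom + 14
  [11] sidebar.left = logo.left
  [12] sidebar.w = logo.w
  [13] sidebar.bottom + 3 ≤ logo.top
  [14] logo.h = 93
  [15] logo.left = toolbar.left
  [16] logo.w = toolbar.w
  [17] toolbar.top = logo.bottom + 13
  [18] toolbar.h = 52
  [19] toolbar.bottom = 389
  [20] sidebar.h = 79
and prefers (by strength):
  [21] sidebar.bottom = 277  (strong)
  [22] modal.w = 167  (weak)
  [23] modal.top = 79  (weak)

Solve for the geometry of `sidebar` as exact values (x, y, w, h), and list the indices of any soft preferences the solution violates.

1. sidebar.x = 31  [footer.left = sidebar.left]
2. sidebar.w = 167  [footer.w = sidebar.w]
3. sidebar.y = 149  [sidebar.top = footer.bottom + 14]
4. sidebar.h = 79  [sidebar.h = 79]

sidebar = (x=31, y=149, w=167, h=79)
violated soft preferences: 21, 23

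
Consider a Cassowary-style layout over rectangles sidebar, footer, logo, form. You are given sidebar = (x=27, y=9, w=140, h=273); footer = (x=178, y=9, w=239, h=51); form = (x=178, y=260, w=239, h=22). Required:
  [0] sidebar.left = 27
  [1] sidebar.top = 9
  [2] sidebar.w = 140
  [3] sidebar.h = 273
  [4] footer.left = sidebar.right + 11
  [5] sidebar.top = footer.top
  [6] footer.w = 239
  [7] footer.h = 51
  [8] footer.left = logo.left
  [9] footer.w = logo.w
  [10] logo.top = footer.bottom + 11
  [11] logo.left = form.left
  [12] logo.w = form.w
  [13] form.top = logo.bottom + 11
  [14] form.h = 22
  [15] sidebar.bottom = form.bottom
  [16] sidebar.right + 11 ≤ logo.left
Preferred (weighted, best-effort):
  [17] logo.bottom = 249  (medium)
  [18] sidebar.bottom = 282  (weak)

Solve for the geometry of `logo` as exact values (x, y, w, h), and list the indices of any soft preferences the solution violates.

1. logo.x = 178  [footer.left = logo.left]
2. logo.w = 239  [footer.w = logo.w]
3. logo.y = 71  [logo.top = footer.bottom + 11]
4. logo.h = 178  [form.top = logo.bottom + 11]

logo = (x=178, y=71, w=239, h=178)
violated soft preferences: none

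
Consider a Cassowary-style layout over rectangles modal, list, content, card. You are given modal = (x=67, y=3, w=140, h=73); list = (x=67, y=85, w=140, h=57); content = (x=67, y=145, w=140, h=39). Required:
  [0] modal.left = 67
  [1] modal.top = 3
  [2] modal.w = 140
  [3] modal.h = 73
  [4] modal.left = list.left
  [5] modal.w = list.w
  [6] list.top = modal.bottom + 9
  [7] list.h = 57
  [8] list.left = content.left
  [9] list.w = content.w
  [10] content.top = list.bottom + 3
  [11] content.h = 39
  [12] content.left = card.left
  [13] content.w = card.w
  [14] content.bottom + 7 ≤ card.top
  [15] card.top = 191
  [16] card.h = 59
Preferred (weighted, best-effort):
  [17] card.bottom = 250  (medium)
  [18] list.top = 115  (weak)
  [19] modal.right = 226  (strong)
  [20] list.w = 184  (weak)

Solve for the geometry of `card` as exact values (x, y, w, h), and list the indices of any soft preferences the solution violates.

card = (x=67, y=191, w=140, h=59)
violated soft preferences: 18, 19, 20

1. card.x = 67  [content.left = card.left]
2. card.w = 140  [content.w = card.w]
3. card.y = 191  [card.top = 191]
4. card.h = 59  [card.h = 59]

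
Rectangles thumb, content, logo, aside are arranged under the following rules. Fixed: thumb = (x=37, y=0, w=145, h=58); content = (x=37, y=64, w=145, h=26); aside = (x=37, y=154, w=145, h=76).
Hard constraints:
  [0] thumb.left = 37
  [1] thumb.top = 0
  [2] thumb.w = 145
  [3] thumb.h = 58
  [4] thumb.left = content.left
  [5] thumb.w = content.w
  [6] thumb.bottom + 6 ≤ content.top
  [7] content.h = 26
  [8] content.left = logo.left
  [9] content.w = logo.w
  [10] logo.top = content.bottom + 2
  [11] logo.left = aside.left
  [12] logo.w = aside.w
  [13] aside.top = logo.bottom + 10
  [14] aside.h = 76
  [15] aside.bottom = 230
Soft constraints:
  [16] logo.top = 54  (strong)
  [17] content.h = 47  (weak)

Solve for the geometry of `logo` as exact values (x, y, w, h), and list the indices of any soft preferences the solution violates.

1. logo.x = 37  [content.left = logo.left]
2. logo.w = 145  [content.w = logo.w]
3. logo.y = 92  [logo.top = content.bottom + 2]
4. logo.h = 52  [aside.top = logo.bottom + 10]

logo = (x=37, y=92, w=145, h=52)
violated soft preferences: 16, 17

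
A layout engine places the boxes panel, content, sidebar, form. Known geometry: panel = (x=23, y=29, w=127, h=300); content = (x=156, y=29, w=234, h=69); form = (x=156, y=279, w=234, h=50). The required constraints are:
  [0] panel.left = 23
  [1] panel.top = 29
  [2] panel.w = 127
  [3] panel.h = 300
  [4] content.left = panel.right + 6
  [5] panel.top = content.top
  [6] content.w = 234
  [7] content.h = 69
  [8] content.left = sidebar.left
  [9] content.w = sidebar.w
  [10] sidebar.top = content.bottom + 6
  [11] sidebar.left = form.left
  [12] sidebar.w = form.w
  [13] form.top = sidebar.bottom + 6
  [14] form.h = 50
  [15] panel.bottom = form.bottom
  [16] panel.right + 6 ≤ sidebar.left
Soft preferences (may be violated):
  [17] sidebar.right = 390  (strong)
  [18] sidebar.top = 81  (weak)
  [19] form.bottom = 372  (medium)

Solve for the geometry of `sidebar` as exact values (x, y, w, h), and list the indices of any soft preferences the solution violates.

1. sidebar.x = 156  [content.left = sidebar.left]
2. sidebar.w = 234  [content.w = sidebar.w]
3. sidebar.y = 104  [sidebar.top = content.bottom + 6]
4. sidebar.h = 169  [form.top = sidebar.bottom + 6]

sidebar = (x=156, y=104, w=234, h=169)
violated soft preferences: 18, 19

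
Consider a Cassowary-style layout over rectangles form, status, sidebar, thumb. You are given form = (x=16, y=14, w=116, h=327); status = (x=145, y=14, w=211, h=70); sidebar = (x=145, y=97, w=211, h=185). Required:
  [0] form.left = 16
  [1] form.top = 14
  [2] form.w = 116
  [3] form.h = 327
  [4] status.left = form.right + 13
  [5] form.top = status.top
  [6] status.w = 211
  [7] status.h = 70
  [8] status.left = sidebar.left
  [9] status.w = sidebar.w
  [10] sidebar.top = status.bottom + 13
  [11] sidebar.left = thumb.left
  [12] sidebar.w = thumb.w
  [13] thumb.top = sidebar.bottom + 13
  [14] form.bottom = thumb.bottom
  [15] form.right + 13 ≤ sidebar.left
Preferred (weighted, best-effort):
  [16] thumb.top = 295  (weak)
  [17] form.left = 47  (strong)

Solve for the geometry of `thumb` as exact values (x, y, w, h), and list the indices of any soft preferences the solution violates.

thumb = (x=145, y=295, w=211, h=46)
violated soft preferences: 17

1. thumb.x = 145  [sidebar.left = thumb.left]
2. thumb.w = 211  [sidebar.w = thumb.w]
3. thumb.y = 295  [thumb.top = sidebar.bottom + 13]
4. thumb.h = 46  [form.bottom = thumb.bottom]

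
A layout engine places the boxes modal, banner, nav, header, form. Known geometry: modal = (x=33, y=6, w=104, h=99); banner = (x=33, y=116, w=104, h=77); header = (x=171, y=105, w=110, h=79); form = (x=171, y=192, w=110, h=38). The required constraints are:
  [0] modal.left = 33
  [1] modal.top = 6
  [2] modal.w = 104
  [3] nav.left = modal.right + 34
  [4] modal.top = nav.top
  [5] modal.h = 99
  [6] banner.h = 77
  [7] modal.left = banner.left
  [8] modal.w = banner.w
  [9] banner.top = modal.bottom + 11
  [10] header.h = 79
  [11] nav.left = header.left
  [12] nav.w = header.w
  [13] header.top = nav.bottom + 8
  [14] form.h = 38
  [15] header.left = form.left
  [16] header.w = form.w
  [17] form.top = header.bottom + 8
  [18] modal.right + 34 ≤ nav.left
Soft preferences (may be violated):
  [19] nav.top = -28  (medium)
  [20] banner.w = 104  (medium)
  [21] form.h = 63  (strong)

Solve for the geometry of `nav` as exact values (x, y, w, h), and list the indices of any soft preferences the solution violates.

1. nav.x = 171  [nav.left = modal.right + 34]
2. nav.y = 6  [modal.top = nav.top]
3. nav.w = 110  [nav.w = header.w]
4. nav.h = 91  [header.top = nav.bottom + 8]

nav = (x=171, y=6, w=110, h=91)
violated soft preferences: 19, 21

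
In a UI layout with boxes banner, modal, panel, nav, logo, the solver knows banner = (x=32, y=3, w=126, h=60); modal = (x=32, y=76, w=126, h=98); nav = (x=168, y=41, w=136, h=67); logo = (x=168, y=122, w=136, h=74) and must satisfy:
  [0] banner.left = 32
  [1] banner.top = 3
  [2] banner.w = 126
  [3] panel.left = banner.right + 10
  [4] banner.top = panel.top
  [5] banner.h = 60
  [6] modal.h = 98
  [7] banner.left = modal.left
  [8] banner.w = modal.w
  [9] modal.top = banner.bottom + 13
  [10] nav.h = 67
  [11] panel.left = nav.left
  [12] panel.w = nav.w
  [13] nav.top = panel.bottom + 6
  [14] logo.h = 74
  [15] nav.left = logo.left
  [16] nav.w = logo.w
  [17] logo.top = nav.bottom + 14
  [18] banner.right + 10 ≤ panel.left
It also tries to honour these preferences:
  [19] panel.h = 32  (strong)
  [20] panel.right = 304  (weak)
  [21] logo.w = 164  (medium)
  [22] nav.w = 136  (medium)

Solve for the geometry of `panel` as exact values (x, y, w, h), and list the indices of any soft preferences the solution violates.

panel = (x=168, y=3, w=136, h=32)
violated soft preferences: 21

1. panel.x = 168  [panel.left = banner.right + 10]
2. panel.y = 3  [banner.top = panel.top]
3. panel.w = 136  [panel.w = nav.w]
4. panel.h = 32  [nav.top = panel.bottom + 6]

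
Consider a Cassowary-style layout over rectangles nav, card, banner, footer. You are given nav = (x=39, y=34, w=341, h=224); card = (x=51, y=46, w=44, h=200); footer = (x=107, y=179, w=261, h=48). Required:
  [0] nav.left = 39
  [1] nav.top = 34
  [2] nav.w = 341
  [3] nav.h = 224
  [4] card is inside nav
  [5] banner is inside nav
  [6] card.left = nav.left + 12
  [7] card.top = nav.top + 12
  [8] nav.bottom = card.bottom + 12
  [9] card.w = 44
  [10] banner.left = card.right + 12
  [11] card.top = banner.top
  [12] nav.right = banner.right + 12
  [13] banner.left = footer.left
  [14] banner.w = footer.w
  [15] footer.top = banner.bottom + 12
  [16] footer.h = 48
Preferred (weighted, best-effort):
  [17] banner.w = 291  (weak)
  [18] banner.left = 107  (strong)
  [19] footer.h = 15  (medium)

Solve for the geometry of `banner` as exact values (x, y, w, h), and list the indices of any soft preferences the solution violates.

banner = (x=107, y=46, w=261, h=121)
violated soft preferences: 17, 19

1. banner.x = 107  [banner.left = card.right + 12]
2. banner.y = 46  [card.top = banner.top]
3. banner.w = 261  [nav.right = banner.right + 12]
4. banner.h = 121  [footer.top = banner.bottom + 12]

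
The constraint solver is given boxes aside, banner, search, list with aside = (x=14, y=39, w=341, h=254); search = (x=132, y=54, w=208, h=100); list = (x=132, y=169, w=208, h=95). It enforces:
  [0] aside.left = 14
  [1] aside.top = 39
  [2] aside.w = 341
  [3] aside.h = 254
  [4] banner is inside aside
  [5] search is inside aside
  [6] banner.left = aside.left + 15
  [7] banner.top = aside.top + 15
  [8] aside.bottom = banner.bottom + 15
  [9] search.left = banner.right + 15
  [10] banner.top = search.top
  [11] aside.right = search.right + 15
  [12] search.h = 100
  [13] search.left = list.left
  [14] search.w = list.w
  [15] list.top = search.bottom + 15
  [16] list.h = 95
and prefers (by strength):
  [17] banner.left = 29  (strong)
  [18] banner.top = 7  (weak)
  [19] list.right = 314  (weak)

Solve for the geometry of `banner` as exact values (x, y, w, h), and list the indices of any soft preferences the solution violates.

banner = (x=29, y=54, w=88, h=224)
violated soft preferences: 18, 19

1. banner.x = 29  [banner.left = aside.left + 15]
2. banner.y = 54  [banner.top = aside.top + 15]
3. banner.h = 224  [aside.bottom = banner.bottom + 15]
4. banner.w = 88  [search.left = banner.right + 15]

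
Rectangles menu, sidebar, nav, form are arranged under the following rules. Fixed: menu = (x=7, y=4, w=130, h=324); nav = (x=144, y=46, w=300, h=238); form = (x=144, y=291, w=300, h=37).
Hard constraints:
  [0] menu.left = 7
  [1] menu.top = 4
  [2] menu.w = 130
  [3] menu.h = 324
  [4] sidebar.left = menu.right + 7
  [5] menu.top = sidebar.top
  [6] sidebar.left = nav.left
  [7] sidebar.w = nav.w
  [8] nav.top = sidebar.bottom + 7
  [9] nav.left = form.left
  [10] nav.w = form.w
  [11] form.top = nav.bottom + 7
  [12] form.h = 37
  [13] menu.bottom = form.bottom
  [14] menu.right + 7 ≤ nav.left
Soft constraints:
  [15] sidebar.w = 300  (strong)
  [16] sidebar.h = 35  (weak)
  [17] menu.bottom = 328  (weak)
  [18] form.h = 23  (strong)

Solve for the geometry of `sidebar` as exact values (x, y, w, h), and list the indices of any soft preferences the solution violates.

1. sidebar.x = 144  [sidebar.left = menu.right + 7]
2. sidebar.y = 4  [menu.top = sidebar.top]
3. sidebar.w = 300  [sidebar.w = nav.w]
4. sidebar.h = 35  [nav.top = sidebar.bottom + 7]

sidebar = (x=144, y=4, w=300, h=35)
violated soft preferences: 18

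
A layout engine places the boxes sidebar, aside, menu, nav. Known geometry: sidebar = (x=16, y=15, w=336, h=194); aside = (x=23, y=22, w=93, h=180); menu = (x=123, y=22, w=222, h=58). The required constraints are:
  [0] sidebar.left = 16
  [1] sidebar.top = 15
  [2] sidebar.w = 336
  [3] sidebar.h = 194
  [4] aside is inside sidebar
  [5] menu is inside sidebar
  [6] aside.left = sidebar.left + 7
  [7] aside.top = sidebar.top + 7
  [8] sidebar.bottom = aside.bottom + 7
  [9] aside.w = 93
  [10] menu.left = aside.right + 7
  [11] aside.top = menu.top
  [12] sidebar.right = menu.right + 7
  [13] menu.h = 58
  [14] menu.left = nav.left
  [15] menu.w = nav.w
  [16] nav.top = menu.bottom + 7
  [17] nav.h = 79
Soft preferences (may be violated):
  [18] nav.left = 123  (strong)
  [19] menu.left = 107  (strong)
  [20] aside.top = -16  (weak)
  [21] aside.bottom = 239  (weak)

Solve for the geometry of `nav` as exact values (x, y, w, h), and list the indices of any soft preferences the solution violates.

1. nav.x = 123  [menu.left = nav.left]
2. nav.w = 222  [menu.w = nav.w]
3. nav.y = 87  [nav.top = menu.bottom + 7]
4. nav.h = 79  [nav.h = 79]

nav = (x=123, y=87, w=222, h=79)
violated soft preferences: 19, 20, 21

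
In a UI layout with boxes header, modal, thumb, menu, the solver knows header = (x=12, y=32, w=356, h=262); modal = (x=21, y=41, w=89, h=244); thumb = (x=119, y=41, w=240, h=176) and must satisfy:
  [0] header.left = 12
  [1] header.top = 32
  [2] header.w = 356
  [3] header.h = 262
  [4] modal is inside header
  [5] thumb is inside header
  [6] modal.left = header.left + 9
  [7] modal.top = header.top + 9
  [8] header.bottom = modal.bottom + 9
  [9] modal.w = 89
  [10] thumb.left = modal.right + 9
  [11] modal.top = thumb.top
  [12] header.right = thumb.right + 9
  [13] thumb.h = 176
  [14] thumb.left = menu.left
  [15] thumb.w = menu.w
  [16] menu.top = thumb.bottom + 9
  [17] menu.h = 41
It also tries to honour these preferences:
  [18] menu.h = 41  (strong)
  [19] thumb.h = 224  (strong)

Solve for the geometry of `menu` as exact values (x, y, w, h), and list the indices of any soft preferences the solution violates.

1. menu.x = 119  [thumb.left = menu.left]
2. menu.w = 240  [thumb.w = menu.w]
3. menu.y = 226  [menu.top = thumb.bottom + 9]
4. menu.h = 41  [menu.h = 41]

menu = (x=119, y=226, w=240, h=41)
violated soft preferences: 19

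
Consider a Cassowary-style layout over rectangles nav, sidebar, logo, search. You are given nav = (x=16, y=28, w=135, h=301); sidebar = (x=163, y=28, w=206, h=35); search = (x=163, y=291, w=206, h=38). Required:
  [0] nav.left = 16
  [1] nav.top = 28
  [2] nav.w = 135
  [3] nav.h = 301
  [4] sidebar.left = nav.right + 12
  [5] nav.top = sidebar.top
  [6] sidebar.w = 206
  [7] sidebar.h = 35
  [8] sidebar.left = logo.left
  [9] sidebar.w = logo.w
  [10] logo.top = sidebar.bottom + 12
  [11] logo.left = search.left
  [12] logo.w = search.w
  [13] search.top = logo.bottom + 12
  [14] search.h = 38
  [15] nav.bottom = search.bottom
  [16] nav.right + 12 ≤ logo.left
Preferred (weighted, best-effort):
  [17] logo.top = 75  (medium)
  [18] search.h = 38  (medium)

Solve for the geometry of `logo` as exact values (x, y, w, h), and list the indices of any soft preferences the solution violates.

logo = (x=163, y=75, w=206, h=204)
violated soft preferences: none

1. logo.x = 163  [sidebar.left = logo.left]
2. logo.w = 206  [sidebar.w = logo.w]
3. logo.y = 75  [logo.top = sidebar.bottom + 12]
4. logo.h = 204  [search.top = logo.bottom + 12]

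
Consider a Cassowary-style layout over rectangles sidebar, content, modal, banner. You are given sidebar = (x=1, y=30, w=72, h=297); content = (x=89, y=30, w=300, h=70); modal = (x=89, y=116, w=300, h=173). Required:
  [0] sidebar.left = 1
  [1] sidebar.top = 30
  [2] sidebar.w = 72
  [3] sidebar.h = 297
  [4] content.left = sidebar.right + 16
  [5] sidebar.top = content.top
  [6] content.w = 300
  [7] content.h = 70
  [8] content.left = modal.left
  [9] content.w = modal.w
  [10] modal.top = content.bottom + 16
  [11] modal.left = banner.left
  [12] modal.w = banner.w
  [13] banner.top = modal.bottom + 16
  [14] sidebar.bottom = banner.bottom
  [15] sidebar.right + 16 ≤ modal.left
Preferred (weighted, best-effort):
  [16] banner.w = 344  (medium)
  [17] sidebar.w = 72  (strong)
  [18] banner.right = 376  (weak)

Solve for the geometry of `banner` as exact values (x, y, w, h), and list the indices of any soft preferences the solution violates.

1. banner.x = 89  [modal.left = banner.left]
2. banner.w = 300  [modal.w = banner.w]
3. banner.y = 305  [banner.top = modal.bottom + 16]
4. banner.h = 22  [sidebar.bottom = banner.bottom]

banner = (x=89, y=305, w=300, h=22)
violated soft preferences: 16, 18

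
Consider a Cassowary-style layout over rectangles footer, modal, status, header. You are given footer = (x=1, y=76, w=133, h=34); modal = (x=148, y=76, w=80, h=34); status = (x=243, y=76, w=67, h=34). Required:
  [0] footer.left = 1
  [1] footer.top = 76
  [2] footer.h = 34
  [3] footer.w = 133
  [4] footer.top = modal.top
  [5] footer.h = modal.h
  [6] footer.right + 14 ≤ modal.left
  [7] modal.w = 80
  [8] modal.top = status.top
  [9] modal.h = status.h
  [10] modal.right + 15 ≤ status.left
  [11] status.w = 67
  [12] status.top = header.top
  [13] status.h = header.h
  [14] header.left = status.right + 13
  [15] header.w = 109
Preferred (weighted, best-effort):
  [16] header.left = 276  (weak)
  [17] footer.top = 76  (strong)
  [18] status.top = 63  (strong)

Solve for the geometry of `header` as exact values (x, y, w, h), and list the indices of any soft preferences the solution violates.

header = (x=323, y=76, w=109, h=34)
violated soft preferences: 16, 18

1. header.y = 76  [status.top = header.top]
2. header.h = 34  [status.h = header.h]
3. header.x = 323  [header.left = status.right + 13]
4. header.w = 109  [header.w = 109]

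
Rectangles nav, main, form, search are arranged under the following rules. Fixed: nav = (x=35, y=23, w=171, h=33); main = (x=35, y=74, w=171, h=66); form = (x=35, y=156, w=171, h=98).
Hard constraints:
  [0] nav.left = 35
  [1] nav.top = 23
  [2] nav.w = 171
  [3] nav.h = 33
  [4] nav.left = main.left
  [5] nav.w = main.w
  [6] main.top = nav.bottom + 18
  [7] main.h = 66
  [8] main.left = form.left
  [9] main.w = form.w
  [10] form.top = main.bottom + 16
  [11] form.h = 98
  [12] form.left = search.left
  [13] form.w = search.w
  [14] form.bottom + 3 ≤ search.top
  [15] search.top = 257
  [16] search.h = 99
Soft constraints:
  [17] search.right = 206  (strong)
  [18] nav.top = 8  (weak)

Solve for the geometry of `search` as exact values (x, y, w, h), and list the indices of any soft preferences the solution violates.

1. search.x = 35  [form.left = search.left]
2. search.w = 171  [form.w = search.w]
3. search.y = 257  [search.top = 257]
4. search.h = 99  [search.h = 99]

search = (x=35, y=257, w=171, h=99)
violated soft preferences: 18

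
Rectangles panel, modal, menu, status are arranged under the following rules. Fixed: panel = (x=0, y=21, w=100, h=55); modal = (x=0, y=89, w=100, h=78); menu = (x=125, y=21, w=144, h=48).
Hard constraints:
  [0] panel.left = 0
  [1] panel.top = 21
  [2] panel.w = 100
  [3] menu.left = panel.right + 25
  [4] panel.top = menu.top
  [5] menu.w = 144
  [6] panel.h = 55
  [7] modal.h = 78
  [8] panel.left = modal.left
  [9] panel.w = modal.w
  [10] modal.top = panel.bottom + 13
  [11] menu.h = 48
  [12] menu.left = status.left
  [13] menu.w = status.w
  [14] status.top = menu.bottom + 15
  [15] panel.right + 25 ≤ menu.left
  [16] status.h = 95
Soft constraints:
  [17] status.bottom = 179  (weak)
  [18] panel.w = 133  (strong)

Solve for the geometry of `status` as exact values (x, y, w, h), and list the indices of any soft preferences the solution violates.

1. status.x = 125  [menu.left = status.left]
2. status.w = 144  [menu.w = status.w]
3. status.y = 84  [status.top = menu.bottom + 15]
4. status.h = 95  [status.h = 95]

status = (x=125, y=84, w=144, h=95)
violated soft preferences: 18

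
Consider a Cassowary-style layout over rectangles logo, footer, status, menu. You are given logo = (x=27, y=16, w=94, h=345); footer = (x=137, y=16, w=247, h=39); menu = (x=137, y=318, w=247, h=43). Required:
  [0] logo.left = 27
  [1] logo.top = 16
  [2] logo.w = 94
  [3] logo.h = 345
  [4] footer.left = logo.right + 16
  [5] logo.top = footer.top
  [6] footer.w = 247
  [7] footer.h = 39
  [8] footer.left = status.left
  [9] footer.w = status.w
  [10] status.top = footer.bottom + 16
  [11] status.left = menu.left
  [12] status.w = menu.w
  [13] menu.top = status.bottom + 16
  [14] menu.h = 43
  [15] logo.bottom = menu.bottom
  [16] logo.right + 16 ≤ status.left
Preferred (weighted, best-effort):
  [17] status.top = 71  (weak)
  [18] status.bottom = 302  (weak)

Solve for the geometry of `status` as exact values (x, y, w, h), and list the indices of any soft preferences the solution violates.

1. status.x = 137  [footer.left = status.left]
2. status.w = 247  [footer.w = status.w]
3. status.y = 71  [status.top = footer.bottom + 16]
4. status.h = 231  [menu.top = status.bottom + 16]

status = (x=137, y=71, w=247, h=231)
violated soft preferences: none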